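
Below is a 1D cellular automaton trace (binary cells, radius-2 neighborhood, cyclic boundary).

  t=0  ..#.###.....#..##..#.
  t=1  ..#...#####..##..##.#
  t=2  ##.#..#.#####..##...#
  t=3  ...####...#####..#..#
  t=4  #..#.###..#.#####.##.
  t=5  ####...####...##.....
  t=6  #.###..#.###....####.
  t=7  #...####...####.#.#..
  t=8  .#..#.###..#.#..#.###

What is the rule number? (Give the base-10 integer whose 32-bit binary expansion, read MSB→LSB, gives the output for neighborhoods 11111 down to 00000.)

3543991203

  #####|#  b31=1 t=1,i=8
  ####.|#  b30=1 t=1,i=9
  ###.#|.  b29=0 t=2,i=1
  ###..|#  b28=1 t=0,i=6
  ##.##|.  b27=0 t=4,i=17
  ##.#.|.  b26=0 t=1,i=19
  ##..#|#  b25=1 t=0,i=17
  ##...|#  b24=1 t=0,i=7
  #.###|.  b23=0 t=0,i=4
  #.##.|.  b22=0 t=4,i=18
  #.#.#|#  b21=1 t=6,i=0
  #.#..|#  b20=1 t=1,i=20
  #..##|#  b19=1 t=0,i=14
  #..#.|#  b18=1 t=0,i=18
  #...#|.  b17=0 t=0,i=0
  #....|#  b16=1 t=0,i=8
  .####|.  b15=0 t=1,i=7
  .###.|.  b14=0 t=0,i=5
  .##.#|.  b13=0 t=1,i=18
  .##..|.  b12=0 t=0,i=16
  .#.##|.  b11=0 t=0,i=3
  .#.#.|.  b10=0 t=7,i=17
  .#..#|#  b9=1 t=0,i=13
  .#...|#  b8=1 t=0,i=20
  ..###|#  b7=1 t=1,i=6
  ..##.|.  b6=0 t=0,i=15
  ..#.#|#  b5=1 t=0,i=2
  ..#..|.  b4=0 t=0,i=12
  ...##|.  b3=0 t=1,i=5
  ...#.|.  b2=0 t=0,i=1
  ....#|#  b1=1 t=0,i=10
  .....|#  b0=1 t=0,i=9
  bits 11010011001111010000001110100011 = 3543991203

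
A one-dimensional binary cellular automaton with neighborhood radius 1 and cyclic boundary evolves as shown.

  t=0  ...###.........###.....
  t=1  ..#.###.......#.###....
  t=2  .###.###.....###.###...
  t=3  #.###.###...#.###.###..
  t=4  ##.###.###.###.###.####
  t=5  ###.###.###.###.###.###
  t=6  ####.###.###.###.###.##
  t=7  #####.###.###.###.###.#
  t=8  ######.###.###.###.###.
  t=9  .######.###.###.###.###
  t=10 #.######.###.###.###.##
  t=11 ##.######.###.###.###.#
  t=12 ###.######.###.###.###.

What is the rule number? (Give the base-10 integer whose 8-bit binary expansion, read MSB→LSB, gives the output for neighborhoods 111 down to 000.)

  ###|#  b7=1 t=0,i=4
  ##.|#  b6=1 t=0,i=5
  #.#|#  b5=1 t=1,i=3
  #..|#  b4=1 t=0,i=6
  .##|.  b3=0 t=0,i=3
  .#.|#  b2=1 t=1,i=2
  ..#|#  b1=1 t=0,i=2
  ...|.  b0=0 t=0,i=0
  bits 11110110 = 246

246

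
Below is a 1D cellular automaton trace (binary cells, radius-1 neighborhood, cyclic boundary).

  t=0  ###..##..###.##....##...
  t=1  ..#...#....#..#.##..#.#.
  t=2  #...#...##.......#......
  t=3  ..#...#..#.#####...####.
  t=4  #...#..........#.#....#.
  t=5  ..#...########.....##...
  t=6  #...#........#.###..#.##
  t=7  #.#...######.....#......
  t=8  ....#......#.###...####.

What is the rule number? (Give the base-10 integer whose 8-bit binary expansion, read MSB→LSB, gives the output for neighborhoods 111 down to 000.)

  [7] ### => .  t=0,i=1
  [6] ##. => #  t=0,i=2
  [5] #.# => .  t=0,i=12
  [4] #.. => .  t=0,i=3
  [3] .## => .  t=0,i=0
  [2] .#. => .  t=1,i=2
  [1] ..# => .  t=0,i=4
  [0] ... => #  t=0,i=16
  bits 01000001 = 65

65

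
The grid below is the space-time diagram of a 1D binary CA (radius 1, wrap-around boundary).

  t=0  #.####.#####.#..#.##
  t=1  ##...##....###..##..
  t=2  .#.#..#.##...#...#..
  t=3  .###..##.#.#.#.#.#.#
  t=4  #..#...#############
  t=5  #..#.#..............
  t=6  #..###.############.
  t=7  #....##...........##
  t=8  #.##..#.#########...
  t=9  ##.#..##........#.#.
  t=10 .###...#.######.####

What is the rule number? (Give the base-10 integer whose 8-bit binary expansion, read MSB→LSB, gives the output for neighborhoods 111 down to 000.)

  nb ###: next=.  (t=0,i=3, bit7=0)
  nb ##.: next=#  (t=0,i=0, bit6=1)
  nb #.#: next=#  (t=0,i=1, bit5=1)
  nb #..: next=.  (t=0,i=14, bit4=0)
  nb .##: next=.  (t=0,i=2, bit3=0)
  nb .#.: next=#  (t=0,i=13, bit2=1)
  nb ..#: next=.  (t=0,i=15, bit1=0)
  nb ...: next=#  (t=1,i=3, bit0=1)
  bits 01100101 = 101

101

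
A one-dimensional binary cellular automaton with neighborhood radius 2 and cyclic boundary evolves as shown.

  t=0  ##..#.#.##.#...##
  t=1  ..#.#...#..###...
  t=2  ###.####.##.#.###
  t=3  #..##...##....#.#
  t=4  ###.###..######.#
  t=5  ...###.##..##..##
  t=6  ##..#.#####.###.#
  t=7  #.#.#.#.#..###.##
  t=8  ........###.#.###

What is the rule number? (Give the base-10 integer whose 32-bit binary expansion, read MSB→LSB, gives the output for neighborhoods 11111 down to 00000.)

2346406695

  ##### -> #   bit 31 = 1  t=2,i=0
  ####. -> .   bit 30 = 0  t=0,i=0
  ###.# -> .   bit 29 = 0  t=2,i=2
  ###.. -> .   bit 28 = 0  t=0,i=1
  ##.## -> #   bit 27 = 1  t=2,i=3
  ##.#. -> .   bit 26 = 0  t=0,i=10
  ##..# -> #   bit 25 = 1  t=0,i=2
  ##... -> #   bit 24 = 1  t=1,i=14
  #.### -> #   bit 23 = 1  t=2,i=4
  #.##. -> #   bit 22 = 1  t=0,i=8
  #.#.# -> .   bit 21 = 0  t=0,i=6
  #.#.. -> #   bit 20 = 1  t=0,i=11
  #..## -> #   bit 19 = 1  t=1,i=10
  #..#. -> .   bit 18 = 0  t=0,i=3
  #...# -> #   bit 17 = 1  t=0,i=13
  #.... -> #   bit 16 = 1  t=1,i=15
  .#### -> .   bit 15 = 0  t=0,i=16
  .###. -> #   bit 14 = 1  t=1,i=12
  .##.# -> .   bit 13 = 0  t=0,i=9
  .##.. -> #   bit 12 = 1  t=3,i=0
  .#.## -> .   bit 11 = 0  t=0,i=7
  .#.#. -> .   bit 10 = 0  t=0,i=5
  .#..# -> #   bit 9 = 1  t=1,i=9
  .#... -> #   bit 8 = 1  t=0,i=12
  ..### -> .   bit 7 = 0  t=0,i=15
  ..##. -> .   bit 6 = 0  t=3,i=3
  ..#.# -> #   bit 5 = 1  t=0,i=4
  ..#.. -> .   bit 4 = 0  t=1,i=8
  ...## -> .   bit 3 = 0  t=0,i=14
  ...#. -> #   bit 2 = 1  t=1,i=1
  ....# -> #   bit 1 = 1  t=1,i=0
  ..... -> #   bit 0 = 1  t=1,i=16
  bits 10001011110110110101001100100111 = 2346406695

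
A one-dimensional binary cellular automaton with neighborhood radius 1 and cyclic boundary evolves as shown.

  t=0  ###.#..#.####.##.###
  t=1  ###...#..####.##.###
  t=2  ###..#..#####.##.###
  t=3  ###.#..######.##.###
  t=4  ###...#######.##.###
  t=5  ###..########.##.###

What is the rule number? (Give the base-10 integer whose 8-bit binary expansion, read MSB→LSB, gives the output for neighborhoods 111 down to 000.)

202

  [7] ### => #  t=0,i=0
  [6] ##. => #  t=0,i=2
  [5] #.# => .  t=0,i=3
  [4] #.. => .  t=0,i=5
  [3] .## => #  t=0,i=9
  [2] .#. => .  t=0,i=4
  [1] ..# => #  t=0,i=6
  [0] ... => .  t=1,i=4
  bits 11001010 = 202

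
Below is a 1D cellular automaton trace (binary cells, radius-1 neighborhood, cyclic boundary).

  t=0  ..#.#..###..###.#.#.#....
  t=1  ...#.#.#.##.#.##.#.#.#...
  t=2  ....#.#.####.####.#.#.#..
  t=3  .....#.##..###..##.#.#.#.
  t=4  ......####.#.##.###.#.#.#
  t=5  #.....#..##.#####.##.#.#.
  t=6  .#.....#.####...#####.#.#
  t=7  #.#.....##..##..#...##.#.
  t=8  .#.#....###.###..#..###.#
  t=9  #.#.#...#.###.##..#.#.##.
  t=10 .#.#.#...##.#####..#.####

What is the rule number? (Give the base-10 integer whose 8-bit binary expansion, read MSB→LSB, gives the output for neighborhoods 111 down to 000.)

  [7] ### => .  t=0,i=8
  [6] ##. => #  t=0,i=9
  [5] #.# => #  t=0,i=3
  [4] #.. => #  t=0,i=5
  [3] .## => #  t=0,i=7
  [2] .#. => .  t=0,i=2
  [1] ..# => .  t=0,i=1
  [0] ... => .  t=0,i=0
  bits 01111000 = 120

120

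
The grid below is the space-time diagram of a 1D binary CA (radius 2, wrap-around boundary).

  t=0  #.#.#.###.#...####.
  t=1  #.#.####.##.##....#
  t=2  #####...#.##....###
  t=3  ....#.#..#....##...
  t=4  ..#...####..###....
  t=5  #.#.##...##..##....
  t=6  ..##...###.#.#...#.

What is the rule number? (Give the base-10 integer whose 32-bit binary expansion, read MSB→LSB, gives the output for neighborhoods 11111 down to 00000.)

515271258

  ##### -> .   bit 31 = 0  t=2,i=0
  ####. -> .   bit 30 = 0  t=0,i=16
  ###.# -> .   bit 29 = 0  t=0,i=8
  ###.. -> #   bit 28 = 1  t=2,i=4
  ##.## -> #   bit 27 = 1  t=1,i=8
  ##.#. -> #   bit 26 = 1  t=0,i=9
  ##..# -> #   bit 25 = 1  t=4,i=10
  ##... -> .   bit 24 = 0  t=1,i=14
  #.### -> #   bit 23 = 1  t=0,i=6
  #.##. -> .   bit 22 = 0  t=1,i=9
  #.#.# -> #   bit 21 = 1  t=0,i=0
  #.#.. -> #   bit 20 = 1  t=0,i=10
  #..## -> .   bit 19 = 0  t=4,i=11
  #..#. -> #   bit 18 = 1  t=3,i=8
  #...# -> #   bit 17 = 1  t=0,i=12
  #.... -> .   bit 16 = 0  t=1,i=15
  .#### -> .   bit 15 = 0  t=0,i=15
  .###. -> #   bit 14 = 1  t=0,i=7
  .##.# -> #   bit 13 = 1  t=1,i=0
  .##.. -> .   bit 12 = 0  t=1,i=13
  .#.## -> #   bit 11 = 1  t=0,i=5
  .#.#. -> .   bit 10 = 0  t=0,i=1
  .#..# -> #   bit 9 = 1  t=3,i=7
  .#... -> .   bit 8 = 0  t=0,i=11
  ..### -> .   bit 7 = 0  t=0,i=14
  ..##. -> #   bit 6 = 1  t=1,i=18
  ..#.# -> .   bit 5 = 0  t=2,i=8
  ..#.. -> #   bit 4 = 1  t=3,i=9
  ...## -> #   bit 3 = 1  t=0,i=13
  ...#. -> .   bit 2 = 0  t=2,i=7
  ....# -> #   bit 1 = 1  t=1,i=16
  ..... -> .   bit 0 = 0  t=3,i=0
  bits 00011110101101100110101001011010 = 515271258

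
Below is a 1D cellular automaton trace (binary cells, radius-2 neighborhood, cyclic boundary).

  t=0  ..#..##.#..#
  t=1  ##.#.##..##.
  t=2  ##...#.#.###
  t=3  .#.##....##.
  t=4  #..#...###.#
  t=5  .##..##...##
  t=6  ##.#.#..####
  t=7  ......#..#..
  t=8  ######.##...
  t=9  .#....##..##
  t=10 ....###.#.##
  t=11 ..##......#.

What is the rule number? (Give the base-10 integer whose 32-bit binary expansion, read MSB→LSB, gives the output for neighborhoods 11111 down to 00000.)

449225295

  ##### -> .   bit 31 = 0  t=2,i=11
  ####. -> .   bit 30 = 0  t=2,i=0
  ###.# -> .   bit 29 = 0  t=4,i=9
  ###.. -> #   bit 28 = 1  t=2,i=1
  ##.## -> #   bit 27 = 1  t=1,i=11
  ##.#. -> .   bit 26 = 0  t=0,i=7
  ##..# -> #   bit 25 = 1  t=1,i=7
  ##... -> .   bit 24 = 0  t=2,i=2
  #.### -> #   bit 23 = 1  t=2,i=9
  #.##. -> #   bit 22 = 1  t=1,i=0
  #.#.# -> .   bit 21 = 0  t=1,i=3
  #.#.. -> .   bit 20 = 0  t=0,i=8
  #..## -> .   bit 19 = 0  t=0,i=4
  #..#. -> #   bit 18 = 1  t=0,i=1
  #...# -> #   bit 17 = 1  t=2,i=3
  #.... -> .   bit 16 = 0  t=3,i=6
  .#### -> #   bit 15 = 1  t=2,i=10
  .###. -> .   bit 14 = 0  t=4,i=8
  .##.# -> #   bit 13 = 1  t=0,i=6
  .##.. -> .   bit 12 = 0  t=1,i=6
  .#.## -> .   bit 11 = 0  t=1,i=4
  .#.#. -> .   bit 10 = 0  t=2,i=6
  .#..# -> #   bit 9 = 1  t=0,i=0
  .#... -> .   bit 8 = 0  t=4,i=4
  ..### -> .   bit 7 = 0  t=4,i=7
  ..##. -> #   bit 6 = 1  t=0,i=5
  ..#.# -> .   bit 5 = 0  t=2,i=5
  ..#.. -> .   bit 4 = 0  t=0,i=2
  ...## -> #   bit 3 = 1  t=3,i=8
  ...#. -> #   bit 2 = 1  t=2,i=4
  ....# -> #   bit 1 = 1  t=3,i=7
  ..... -> #   bit 0 = 1  t=7,i=0
  bits 00011010110001101010001001001111 = 449225295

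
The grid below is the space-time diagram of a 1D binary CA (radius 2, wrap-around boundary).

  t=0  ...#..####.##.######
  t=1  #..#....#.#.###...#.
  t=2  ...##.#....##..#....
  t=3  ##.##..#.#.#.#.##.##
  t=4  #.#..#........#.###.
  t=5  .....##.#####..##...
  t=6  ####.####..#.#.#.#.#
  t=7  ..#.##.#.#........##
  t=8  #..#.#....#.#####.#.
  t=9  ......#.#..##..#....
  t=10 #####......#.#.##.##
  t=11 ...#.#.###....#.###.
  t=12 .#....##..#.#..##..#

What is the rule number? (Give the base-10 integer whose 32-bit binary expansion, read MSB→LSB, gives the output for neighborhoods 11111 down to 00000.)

  nb #####: next=.  (t=0,i=16, bit31=0)
  nb ####.: next=#  (t=0,i=8, bit30=1)
  nb ###.#: next=.  (t=0,i=9, bit29=0)
  nb ###..: next=.  (t=0,i=19, bit28=0)
  nb ##.##: next=#  (t=0,i=10, bit27=1)
  nb ##.#.: next=.  (t=2,i=5, bit26=0)
  nb ##..#: next=#  (t=2,i=13, bit25=1)
  nb ##...: next=#  (t=0,i=0, bit24=1)
  nb #.###: next=#  (t=0,i=14, bit23=1)
  nb #.##.: next=.  (t=0,i=11, bit22=0)
  nb #.#.#: next=.  (t=1,i=10, bit21=0)
  nb #.#..: next=.  (t=1,i=0, bit20=0)
  nb #..##: next=.  (t=0,i=5, bit19=0)
  nb #..#.: next=.  (t=1,i=2, bit18=0)
  nb #...#: next=.  (t=0,i=1, bit17=0)
  nb #....: next=.  (t=1,i=5, bit16=0)
  nb .####: next=.  (t=0,i=7, bit15=0)
  nb .###.: next=.  (t=1,i=13, bit14=0)
  nb .##.#: next=#  (t=0,i=12, bit13=1)
  nb .##..: next=.  (t=2,i=12, bit12=0)
  nb .#.##: next=#  (t=1,i=11, bit11=1)
  nb .#.#.: next=.  (t=1,i=9, bit10=0)
  nb .#..#: next=.  (t=0,i=4, bit9=0)
  nb .#...: next=#  (t=1,i=4, bit8=1)
  nb ..###: next=.  (t=0,i=6, bit7=0)
  nb ..##.: next=#  (t=2,i=3, bit6=1)
  nb ..#.#: next=.  (t=1,i=8, bit5=0)
  nb ..#..: next=#  (t=0,i=3, bit4=1)
  nb ...##: next=.  (t=2,i=2, bit3=0)
  nb ...#.: next=.  (t=0,i=2, bit2=0)
  nb ....#: next=#  (t=1,i=6, bit1=1)
  nb .....: next=#  (t=2,i=0, bit0=1)
  bits 01001011100000000010100101010011 = 1266690387

1266690387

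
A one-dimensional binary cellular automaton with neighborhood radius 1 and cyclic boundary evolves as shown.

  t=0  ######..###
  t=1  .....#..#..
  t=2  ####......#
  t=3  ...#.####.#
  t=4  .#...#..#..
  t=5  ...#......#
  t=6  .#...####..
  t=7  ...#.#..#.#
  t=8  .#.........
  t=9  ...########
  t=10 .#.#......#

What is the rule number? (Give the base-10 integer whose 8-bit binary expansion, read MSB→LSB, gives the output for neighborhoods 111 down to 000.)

  nb ###: next=.  (t=0,i=0, bit7=0)
  nb ##.: next=#  (t=0,i=5, bit6=1)
  nb #.#: next=.  (t=3,i=4, bit5=0)
  nb #..: next=.  (t=0,i=6, bit4=0)
  nb .##: next=#  (t=0,i=8, bit3=1)
  nb .#.: next=.  (t=1,i=5, bit2=0)
  nb ..#: next=.  (t=0,i=7, bit1=0)
  nb ...: next=#  (t=1,i=0, bit0=1)
  bits 01001001 = 73

73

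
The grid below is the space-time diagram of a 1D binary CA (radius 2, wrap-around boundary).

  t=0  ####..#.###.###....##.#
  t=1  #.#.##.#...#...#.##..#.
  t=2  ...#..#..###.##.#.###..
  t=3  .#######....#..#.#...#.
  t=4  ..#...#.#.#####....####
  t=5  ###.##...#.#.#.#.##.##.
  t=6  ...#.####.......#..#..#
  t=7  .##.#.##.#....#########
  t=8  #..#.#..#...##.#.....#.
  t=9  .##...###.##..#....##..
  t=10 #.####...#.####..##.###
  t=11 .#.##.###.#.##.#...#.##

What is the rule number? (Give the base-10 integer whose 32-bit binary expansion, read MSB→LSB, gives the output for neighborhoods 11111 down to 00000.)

  ##### -> .   bit 31 = 0  t=0,i=1
  ####. -> #   bit 30 = 1  t=0,i=2
  ###.# -> .   bit 29 = 0  t=0,i=10
  ###.. -> .   bit 28 = 0  t=0,i=3
  ##.## -> #   bit 27 = 1  t=0,i=11
  ##.#. -> #   bit 26 = 1  t=1,i=6
  ##..# -> #   bit 25 = 1  t=0,i=4
  ##... -> #   bit 24 = 1  t=0,i=15
  #.### -> .   bit 23 = 0  t=0,i=8
  #.##. -> .   bit 22 = 0  t=1,i=4
  #.#.# -> .   bit 21 = 0  t=1,i=0
  #.#.. -> .   bit 20 = 0  t=1,i=7
  #..## -> .   bit 19 = 0  t=2,i=8
  #..#. -> #   bit 18 = 1  t=0,i=5
  #...# -> #   bit 17 = 1  t=1,i=9
  #.... -> .   bit 16 = 0  t=0,i=16
  .#### -> #   bit 15 = 1  t=0,i=0
  .###. -> .   bit 14 = 0  t=0,i=9
  .##.# -> .   bit 13 = 0  t=0,i=20
  .##.. -> #   bit 12 = 1  t=1,i=18
  .#.## -> #   bit 11 = 1  t=0,i=7
  .#.#. -> .   bit 10 = 0  t=1,i=1
  .#..# -> #   bit 9 = 1  t=2,i=4
  .#... -> .   bit 8 = 0  t=1,i=8
  ..### -> .   bit 7 = 0  t=2,i=9
  ..##. -> .   bit 6 = 0  t=0,i=19
  ..#.# -> .   bit 5 = 0  t=0,i=6
  ..#.. -> #   bit 4 = 1  t=1,i=11
  ...## -> #   bit 3 = 1  t=0,i=18
  ...#. -> #   bit 2 = 1  t=1,i=10
  ....# -> #   bit 1 = 1  t=0,i=17
  ..... -> .   bit 0 = 0  t=2,i=0
  bits 01001111000001101001101000011110 = 1325832734

1325832734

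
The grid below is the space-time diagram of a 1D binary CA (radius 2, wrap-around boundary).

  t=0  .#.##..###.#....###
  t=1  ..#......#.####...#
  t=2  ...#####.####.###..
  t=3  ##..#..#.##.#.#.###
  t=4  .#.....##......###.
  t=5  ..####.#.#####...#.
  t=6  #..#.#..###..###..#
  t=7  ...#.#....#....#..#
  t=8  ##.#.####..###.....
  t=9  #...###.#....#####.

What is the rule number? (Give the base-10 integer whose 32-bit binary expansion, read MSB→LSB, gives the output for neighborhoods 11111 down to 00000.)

831752547

  nb #####: next=.  (t=2,i=5, bit31=0)
  nb ####.: next=.  (t=1,i=13, bit30=0)
  nb ###.#: next=#  (t=0,i=9, bit29=1)
  nb ###..: next=#  (t=1,i=14, bit28=1)
  nb ##.##: next=.  (t=2,i=8, bit27=0)
  nb ##.#.: next=.  (t=0,i=0, bit26=0)
  nb ##..#: next=.  (t=0,i=5, bit25=0)
  nb ##...: next=#  (t=1,i=15, bit24=1)
  nb #.###: next=#  (t=1,i=11, bit23=1)
  nb #.##.: next=.  (t=0,i=3, bit22=0)
  nb #.#.#: next=.  (t=0,i=1, bit21=0)
  nb #.#..: next=#  (t=0,i=11, bit20=1)
  nb #..##: next=.  (t=0,i=6, bit19=0)
  nb #..#.: next=.  (t=1,i=1, bit18=0)
  nb #...#: next=#  (t=1,i=16, bit17=1)
  nb #....: next=#  (t=0,i=13, bit16=1)
  nb .####: next=#  (t=1,i=12, bit15=1)
  nb .###.: next=.  (t=0,i=8, bit14=0)
  nb .##.#: next=.  (t=3,i=10, bit13=0)
  nb .##..: next=.  (t=0,i=4, bit12=0)
  nb .#.##: next=#  (t=0,i=2, bit11=1)
  nb .#.#.: next=.  (t=3,i=13, bit10=0)
  nb .#..#: next=.  (t=1,i=0, bit9=0)
  nb .#...: next=#  (t=0,i=12, bit8=1)
  nb ..###: next=.  (t=0,i=7, bit7=0)
  nb ..##.: next=#  (t=4,i=7, bit6=1)
  nb ..#.#: next=#  (t=1,i=9, bit5=1)
  nb ..#..: next=.  (t=1,i=2, bit4=0)
  nb ...##: next=.  (t=0,i=15, bit3=0)
  nb ...#.: next=.  (t=1,i=8, bit2=0)
  nb ....#: next=#  (t=0,i=14, bit1=1)
  nb .....: next=#  (t=1,i=5, bit0=1)
  bits 00110001100100111000100101100011 = 831752547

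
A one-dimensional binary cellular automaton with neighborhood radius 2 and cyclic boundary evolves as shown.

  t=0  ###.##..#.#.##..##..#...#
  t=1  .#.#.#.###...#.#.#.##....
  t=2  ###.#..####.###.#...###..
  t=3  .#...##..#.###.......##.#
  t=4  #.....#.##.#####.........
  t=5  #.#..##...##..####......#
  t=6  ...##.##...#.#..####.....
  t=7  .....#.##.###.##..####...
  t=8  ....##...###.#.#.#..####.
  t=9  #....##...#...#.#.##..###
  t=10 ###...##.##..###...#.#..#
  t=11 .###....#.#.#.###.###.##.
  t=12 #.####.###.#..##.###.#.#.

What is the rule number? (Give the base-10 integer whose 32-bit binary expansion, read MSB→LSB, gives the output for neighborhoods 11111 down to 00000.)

  nb #####: next=.  (t=4,i=13, bit31=0)
  nb ####.: next=#  (t=0,i=1, bit30=1)
  nb ###.#: next=.  (t=0,i=2, bit29=0)
  nb ###..: next=#  (t=1,i=9, bit28=1)
  nb ##.##: next=#  (t=0,i=3, bit27=1)
  nb ##.#.: next=.  (t=2,i=3, bit26=0)
  nb ##..#: next=.  (t=0,i=6, bit25=0)
  nb ##...: next=#  (t=1,i=10, bit24=1)
  nb #.###: next=#  (t=1,i=7, bit23=1)
  nb #.##.: next=.  (t=0,i=4, bit22=0)
  nb #.#.#: next=.  (t=0,i=10, bit21=0)
  nb #.#..: next=.  (t=2,i=4, bit20=0)
  nb #..##: next=#  (t=0,i=15, bit19=1)
  nb #..#.: next=#  (t=0,i=7, bit18=1)
  nb #...#: next=.  (t=0,i=22, bit17=0)
  nb #....: next=#  (t=1,i=22, bit16=1)
  nb .####: next=.  (t=0,i=0, bit15=0)
  nb .###.: next=#  (t=1,i=8, bit14=1)
  nb .##.#: next=.  (t=3,i=22, bit13=0)
  nb .##..: next=#  (t=0,i=5, bit12=1)
  nb .#.##: next=.  (t=0,i=11, bit11=0)
  nb .#.#.: next=#  (t=0,i=9, bit10=1)
  nb .#..#: next=#  (t=2,i=5, bit9=1)
  nb .#...: next=.  (t=0,i=21, bit8=0)
  nb ..###: next=.  (t=0,i=24, bit7=0)
  nb ..##.: next=.  (t=0,i=16, bit6=0)
  nb ..#.#: next=#  (t=0,i=8, bit5=1)
  nb ..#..: next=#  (t=0,i=20, bit4=1)
  nb ...##: next=.  (t=0,i=23, bit3=0)
  nb ...#.: next=#  (t=1,i=0, bit2=1)
  nb ....#: next=.  (t=1,i=24, bit1=0)
  nb .....: next=.  (t=1,i=23, bit0=0)
  bits 01011001100011010101011000110100 = 1502434868

1502434868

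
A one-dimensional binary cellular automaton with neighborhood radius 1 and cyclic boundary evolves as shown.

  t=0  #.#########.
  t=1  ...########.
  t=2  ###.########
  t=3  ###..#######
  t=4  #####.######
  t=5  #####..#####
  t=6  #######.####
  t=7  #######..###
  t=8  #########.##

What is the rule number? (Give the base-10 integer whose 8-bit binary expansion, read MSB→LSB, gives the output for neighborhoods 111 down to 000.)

211

  [7] ### => #  t=0,i=3
  [6] ##. => #  t=0,i=10
  [5] #.# => .  t=0,i=1
  [4] #.. => #  t=1,i=11
  [3] .## => .  t=0,i=2
  [2] .#. => .  t=0,i=0
  [1] ..# => #  t=1,i=2
  [0] ... => #  t=1,i=0
  bits 11010011 = 211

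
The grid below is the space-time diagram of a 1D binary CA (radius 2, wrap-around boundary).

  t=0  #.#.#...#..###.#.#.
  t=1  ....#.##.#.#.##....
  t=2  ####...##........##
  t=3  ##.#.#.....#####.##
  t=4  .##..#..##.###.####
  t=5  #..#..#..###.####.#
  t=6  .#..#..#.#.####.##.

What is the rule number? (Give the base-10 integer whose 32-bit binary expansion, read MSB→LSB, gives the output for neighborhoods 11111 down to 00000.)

  #####|#  b31=1 t=2,i=0
  ####.|.  b30=0 t=2,i=2
  ###.#|#  b29=1 t=0,i=13
  ###..|#  b28=1 t=2,i=3
  ##.##|#  b27=1 t=3,i=16
  ##.#.|#  b26=1 t=0,i=14
  ##..#|#  b25=1 t=4,i=3
  ##...|.  b24=0 t=1,i=15
  #.###|#  b23=1 t=3,i=17
  #.##.|.  b22=0 t=1,i=6
  #.#.#|.  b21=0 t=0,i=0
  #.#..|#  b20=1 t=0,i=4
  #..##|.  b19=0 t=0,i=10
  #..#.|.  b18=0 t=4,i=4
  #...#|#  b17=1 t=0,i=6
  #....|.  b16=0 t=1,i=16
  .####|#  b15=1 t=2,i=18
  .###.|.  b14=0 t=0,i=12
  .##.#|#  b13=1 t=1,i=7
  .##..|.  b12=0 t=1,i=14
  .#.##|.  b11=0 t=1,i=5
  .#.#.|.  b10=0 t=0,i=1
  .#..#|#  b9=1 t=0,i=9
  .#...|.  b8=0 t=0,i=5
  ..###|#  b7=1 t=0,i=11
  ..##.|.  b6=0 t=2,i=7
  ..#.#|.  b5=0 t=1,i=4
  ..#..|.  b4=0 t=0,i=8
  ...##|.  b3=0 t=2,i=6
  ...#.|#  b2=1 t=0,i=7
  ....#|#  b1=1 t=1,i=2
  .....|#  b0=1 t=1,i=0
  bits 10111110100100101010001010000111 = 3197280903

3197280903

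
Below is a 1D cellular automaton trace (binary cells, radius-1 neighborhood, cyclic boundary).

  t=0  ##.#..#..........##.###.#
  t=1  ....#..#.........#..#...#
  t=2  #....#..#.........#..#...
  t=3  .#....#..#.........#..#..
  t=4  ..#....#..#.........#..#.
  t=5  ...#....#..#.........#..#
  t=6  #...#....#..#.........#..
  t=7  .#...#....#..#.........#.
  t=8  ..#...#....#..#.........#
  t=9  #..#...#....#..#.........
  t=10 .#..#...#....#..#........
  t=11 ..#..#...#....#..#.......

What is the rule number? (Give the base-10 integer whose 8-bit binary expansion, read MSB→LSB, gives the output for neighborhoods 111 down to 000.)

24

  nb ###: next=.  (t=0,i=0, bit7=0)
  nb ##.: next=.  (t=0,i=1, bit6=0)
  nb #.#: next=.  (t=0,i=2, bit5=0)
  nb #..: next=#  (t=0,i=4, bit4=1)
  nb .##: next=#  (t=0,i=17, bit3=1)
  nb .#.: next=.  (t=0,i=3, bit2=0)
  nb ..#: next=.  (t=0,i=5, bit1=0)
  nb ...: next=.  (t=0,i=8, bit0=0)
  bits 00011000 = 24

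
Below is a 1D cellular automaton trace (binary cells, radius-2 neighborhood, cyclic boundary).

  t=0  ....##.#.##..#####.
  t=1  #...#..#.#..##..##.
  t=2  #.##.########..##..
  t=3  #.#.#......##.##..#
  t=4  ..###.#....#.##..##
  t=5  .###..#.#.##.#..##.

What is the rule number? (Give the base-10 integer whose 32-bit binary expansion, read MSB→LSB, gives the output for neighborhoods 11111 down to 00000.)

1484736228

  ##### -> .   bit 31 = 0  t=0,i=15
  ####. -> #   bit 30 = 1  t=0,i=16
  ###.# -> .   bit 29 = 0  t=4,i=4
  ###.. -> #   bit 28 = 1  t=0,i=17
  ##.## -> #   bit 27 = 1  t=2,i=4
  ##.#. -> .   bit 26 = 0  t=0,i=6
  ##..# -> .   bit 25 = 0  t=0,i=11
  ##... -> .   bit 24 = 0  t=0,i=18
  #.### -> .   bit 23 = 0  t=2,i=5
  #.##. -> #   bit 22 = 1  t=0,i=9
  #.#.# -> #   bit 21 = 1  t=0,i=7
  #.#.. -> #   bit 20 = 1  t=1,i=0
  #..## -> #   bit 19 = 1  t=0,i=12
  #..#. -> #   bit 18 = 1  t=1,i=6
  #...# -> #   bit 17 = 1  t=1,i=2
  #.... -> #   bit 16 = 1  t=0,i=0
  .#### -> .   bit 15 = 0  t=0,i=14
  .###. -> #   bit 14 = 1  t=4,i=3
  .##.# -> .   bit 13 = 0  t=0,i=5
  .##.. -> .   bit 12 = 0  t=0,i=10
  .#.## -> .   bit 11 = 0  t=0,i=8
  .#.#. -> #   bit 10 = 1  t=1,i=8
  .#..# -> #   bit 9 = 1  t=1,i=5
  .#... -> .   bit 8 = 0  t=1,i=1
  ..### -> #   bit 7 = 1  t=0,i=13
  ..##. -> #   bit 6 = 1  t=0,i=4
  ..#.# -> #   bit 5 = 1  t=1,i=7
  ..#.. -> .   bit 4 = 0  t=1,i=4
  ...## -> .   bit 3 = 0  t=0,i=3
  ...#. -> #   bit 2 = 1  t=1,i=3
  ....# -> .   bit 1 = 0  t=0,i=2
  ..... -> .   bit 0 = 0  t=0,i=1
  bits 01011000011111110100011011100100 = 1484736228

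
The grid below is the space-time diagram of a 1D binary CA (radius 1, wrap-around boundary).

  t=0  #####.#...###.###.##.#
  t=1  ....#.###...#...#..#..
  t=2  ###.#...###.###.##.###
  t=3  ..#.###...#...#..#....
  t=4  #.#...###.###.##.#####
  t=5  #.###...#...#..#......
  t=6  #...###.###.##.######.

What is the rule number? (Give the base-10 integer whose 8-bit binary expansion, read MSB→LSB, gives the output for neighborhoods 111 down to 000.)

85

  [7] ### => .  t=0,i=0
  [6] ##. => #  t=0,i=4
  [5] #.# => .  t=0,i=5
  [4] #.. => #  t=0,i=7
  [3] .## => .  t=0,i=10
  [2] .#. => #  t=0,i=6
  [1] ..# => .  t=0,i=9
  [0] ... => #  t=0,i=8
  bits 01010101 = 85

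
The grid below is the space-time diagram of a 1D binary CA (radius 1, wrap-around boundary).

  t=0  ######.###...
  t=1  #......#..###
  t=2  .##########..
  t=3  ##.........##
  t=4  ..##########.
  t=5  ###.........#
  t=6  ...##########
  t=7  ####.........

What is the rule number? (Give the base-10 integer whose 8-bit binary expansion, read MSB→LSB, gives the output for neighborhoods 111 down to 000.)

  nb ###: next=.  (t=0,i=1, bit7=0)
  nb ##.: next=.  (t=0,i=5, bit6=0)
  nb #.#: next=.  (t=0,i=6, bit5=0)
  nb #..: next=#  (t=0,i=10, bit4=1)
  nb .##: next=#  (t=0,i=0, bit3=1)
  nb .#.: next=#  (t=1,i=7, bit2=1)
  nb ..#: next=#  (t=0,i=12, bit1=1)
  nb ...: next=#  (t=0,i=11, bit0=1)
  bits 00011111 = 31

31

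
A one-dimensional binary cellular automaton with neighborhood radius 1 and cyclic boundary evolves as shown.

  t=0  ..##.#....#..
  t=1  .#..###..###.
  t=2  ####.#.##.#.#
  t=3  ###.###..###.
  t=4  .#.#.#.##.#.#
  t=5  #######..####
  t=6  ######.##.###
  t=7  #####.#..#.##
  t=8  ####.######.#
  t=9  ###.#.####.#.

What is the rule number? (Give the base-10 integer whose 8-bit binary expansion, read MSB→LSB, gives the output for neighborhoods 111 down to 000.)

  ### -> #   bit 7 = 1  t=1,i=5
  ##. -> .   bit 6 = 0  t=0,i=3
  #.# -> #   bit 5 = 1  t=0,i=4
  #.. -> #   bit 4 = 1  t=0,i=6
  .## -> .   bit 3 = 0  t=0,i=2
  .#. -> #   bit 2 = 1  t=0,i=5
  ..# -> #   bit 1 = 1  t=0,i=1
  ... -> .   bit 0 = 0  t=0,i=0
  bits 10110110 = 182

182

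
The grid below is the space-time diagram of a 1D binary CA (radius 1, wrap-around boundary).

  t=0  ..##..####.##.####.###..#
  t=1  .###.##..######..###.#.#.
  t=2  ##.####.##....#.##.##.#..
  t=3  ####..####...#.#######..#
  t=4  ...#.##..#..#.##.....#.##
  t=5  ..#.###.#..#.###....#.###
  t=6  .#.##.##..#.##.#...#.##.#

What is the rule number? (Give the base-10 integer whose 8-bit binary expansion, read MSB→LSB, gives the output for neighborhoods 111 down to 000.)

106

  [7] ### => .  t=0,i=7
  [6] ##. => #  t=0,i=3
  [5] #.# => #  t=0,i=10
  [4] #.. => .  t=0,i=0
  [3] .## => #  t=0,i=2
  [2] .#. => .  t=0,i=24
  [1] ..# => #  t=0,i=1
  [0] ... => .  t=2,i=11
  bits 01101010 = 106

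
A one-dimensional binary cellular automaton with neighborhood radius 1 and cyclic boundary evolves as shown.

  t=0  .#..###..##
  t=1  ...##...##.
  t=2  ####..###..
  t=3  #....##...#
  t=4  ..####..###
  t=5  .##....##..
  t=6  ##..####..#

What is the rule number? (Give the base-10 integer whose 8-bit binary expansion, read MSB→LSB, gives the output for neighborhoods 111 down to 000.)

11

  nb ###: next=.  (t=0,i=5, bit7=0)
  nb ##.: next=.  (t=0,i=6, bit6=0)
  nb #.#: next=.  (t=0,i=0, bit5=0)
  nb #..: next=.  (t=0,i=2, bit4=0)
  nb .##: next=#  (t=0,i=4, bit3=1)
  nb .#.: next=.  (t=0,i=1, bit2=0)
  nb ..#: next=#  (t=0,i=3, bit1=1)
  nb ...: next=#  (t=1,i=0, bit0=1)
  bits 00001011 = 11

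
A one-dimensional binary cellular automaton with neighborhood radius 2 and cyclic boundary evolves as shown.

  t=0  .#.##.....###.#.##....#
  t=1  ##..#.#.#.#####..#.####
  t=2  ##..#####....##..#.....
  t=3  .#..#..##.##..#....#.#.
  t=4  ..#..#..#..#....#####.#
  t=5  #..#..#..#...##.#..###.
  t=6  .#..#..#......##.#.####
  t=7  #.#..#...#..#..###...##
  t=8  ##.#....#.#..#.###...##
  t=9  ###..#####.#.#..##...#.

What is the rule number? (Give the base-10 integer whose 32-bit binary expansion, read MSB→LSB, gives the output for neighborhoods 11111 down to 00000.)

1948350118

  #####|.  b31=0 t=1,i=12
  ####.|#  b30=1 t=1,i=0
  ###.#|#  b29=1 t=0,i=12
  ###..|#  b28=1 t=1,i=1
  ##.##|.  b27=0 t=3,i=9
  ##.#.|#  b26=1 t=0,i=13
  ##..#|.  b25=0 t=1,i=2
  ##...|.  b24=0 t=0,i=5
  #.###|.  b23=0 t=1,i=10
  #.##.|.  b22=0 t=0,i=3
  #.#.#|#  b21=1 t=0,i=1
  #.#..|.  b20=0 t=3,i=21
  #..##|.  b19=0 t=2,i=3
  #..#.|.  b18=0 t=1,i=3
  #...#|.  b17=0 t=5,i=11
  #....|#  b16=1 t=0,i=6
  .####|.  b15=0 t=1,i=11
  .###.|#  b14=1 t=0,i=11
  .##.#|#  b13=1 t=3,i=8
  .##..|#  b12=1 t=0,i=4
  .#.##|.  b11=0 t=0,i=2
  .#.#.|#  b10=1 t=0,i=0
  .#..#|#  b9=1 t=3,i=2
  .#...|.  b8=0 t=2,i=18
  ..###|#  b7=1 t=0,i=10
  ..##.|.  b6=0 t=2,i=0
  ..#.#|#  b5=1 t=0,i=22
  ..#..|.  b4=0 t=2,i=17
  ...##|.  b3=0 t=0,i=9
  ...#.|#  b2=1 t=0,i=21
  ....#|#  b1=1 t=0,i=8
  .....|.  b0=0 t=0,i=7
  bits 01110100001000010111011010100110 = 1948350118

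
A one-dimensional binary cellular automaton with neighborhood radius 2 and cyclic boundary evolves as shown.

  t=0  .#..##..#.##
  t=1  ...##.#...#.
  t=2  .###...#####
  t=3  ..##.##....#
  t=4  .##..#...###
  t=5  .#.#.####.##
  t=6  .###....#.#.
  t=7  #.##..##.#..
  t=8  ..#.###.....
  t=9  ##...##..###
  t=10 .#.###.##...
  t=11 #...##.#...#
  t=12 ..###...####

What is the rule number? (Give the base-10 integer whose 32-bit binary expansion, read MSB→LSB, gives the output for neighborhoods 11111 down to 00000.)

845825375

  nb #####: next=.  (t=2,i=9, bit31=0)
  nb ####.: next=.  (t=2,i=10, bit30=0)
  nb ###.#: next=#  (t=2,i=11, bit29=1)
  nb ###..: next=#  (t=2,i=3, bit28=1)
  nb ##.##: next=.  (t=2,i=0, bit27=0)
  nb ##.#.: next=.  (t=0,i=0, bit26=0)
  nb ##..#: next=#  (t=0,i=6, bit25=1)
  nb ##...: next=.  (t=2,i=4, bit24=0)
  nb #.###: next=.  (t=2,i=1, bit23=0)
  nb #.##.: next=#  (t=0,i=10, bit22=1)
  nb #.#.#: next=#  (t=5,i=1, bit21=1)
  nb #.#..: next=.  (t=0,i=1, bit20=0)
  nb #..##: next=#  (t=0,i=3, bit19=1)
  nb #..#.: next=.  (t=0,i=7, bit18=0)
  nb #...#: next=#  (t=1,i=8, bit17=1)
  nb #....: next=.  (t=1,i=0, bit16=0)
  nb .####: next=.  (t=2,i=8, bit15=0)
  nb .###.: next=#  (t=2,i=2, bit14=1)
  nb .##.#: next=.  (t=0,i=11, bit13=0)
  nb .##..: next=.  (t=0,i=5, bit12=0)
  nb .#.##: next=.  (t=0,i=9, bit11=0)
  nb .#.#.: next=#  (t=5,i=2, bit10=1)
  nb .#..#: next=.  (t=0,i=2, bit9=0)
  nb .#...: next=#  (t=1,i=7, bit8=1)
  nb ..###: next=.  (t=2,i=7, bit7=0)
  nb ..##.: next=#  (t=0,i=4, bit6=1)
  nb ..#.#: next=.  (t=0,i=8, bit5=0)
  nb ..#..: next=#  (t=1,i=10, bit4=1)
  nb ...##: next=#  (t=1,i=2, bit3=1)
  nb ...#.: next=#  (t=1,i=9, bit2=1)
  nb ....#: next=#  (t=1,i=1, bit1=1)
  nb .....: next=#  (t=8,i=9, bit0=1)
  bits 00110010011010100100010101011111 = 845825375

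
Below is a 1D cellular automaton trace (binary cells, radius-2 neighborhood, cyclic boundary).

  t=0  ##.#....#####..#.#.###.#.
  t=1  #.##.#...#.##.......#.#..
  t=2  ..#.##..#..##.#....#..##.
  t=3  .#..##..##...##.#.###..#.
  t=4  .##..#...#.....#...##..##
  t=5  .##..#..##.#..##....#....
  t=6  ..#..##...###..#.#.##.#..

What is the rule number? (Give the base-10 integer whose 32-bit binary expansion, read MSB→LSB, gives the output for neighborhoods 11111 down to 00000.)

1414648340

  [31] ##### => .  t=0,i=10
  [30] ####. => #  t=0,i=11
  [29] ###.# => .  t=0,i=21
  [28] ###.. => #  t=0,i=12
  [27] ##.## => .  t=4,i=0
  [26] ##.#. => #  t=0,i=2
  [25] ##..# => .  t=0,i=13
  [24] ##... => .  t=1,i=13
  [23] #.### => .  t=0,i=19
  [22] #.##. => #  t=0,i=0
  [21] #.#.# => .  t=0,i=17
  [20] #.#.. => #  t=0,i=3
  [19] #..## => .  t=2,i=10
  [18] #..#. => .  t=0,i=14
  [17] #...# => .  t=1,i=7
  [16] #.... => #  t=0,i=5
  [15] .#### => #  t=0,i=9
  [14] .###. => #  t=0,i=20
  [13] .##.# => .  t=0,i=1
  [12] .##.. => #  t=1,i=12
  [11] .#.## => .  t=0,i=18
  [10] .#.#. => .  t=0,i=16
  [9] .#..# => #  t=1,i=23
  [8] .#... => .  t=0,i=4
  [7] ..### => .  t=0,i=8
  [6] ..##. => .  t=2,i=11
  [5] ..#.# => .  t=0,i=15
  [4] ..#.. => #  t=2,i=8
  [3] ...## => .  t=0,i=7
  [2] ...#. => #  t=1,i=8
  [1] ....# => .  t=0,i=6
  [0] ..... => .  t=1,i=15
  bits 01010100010100011101001000010100 = 1414648340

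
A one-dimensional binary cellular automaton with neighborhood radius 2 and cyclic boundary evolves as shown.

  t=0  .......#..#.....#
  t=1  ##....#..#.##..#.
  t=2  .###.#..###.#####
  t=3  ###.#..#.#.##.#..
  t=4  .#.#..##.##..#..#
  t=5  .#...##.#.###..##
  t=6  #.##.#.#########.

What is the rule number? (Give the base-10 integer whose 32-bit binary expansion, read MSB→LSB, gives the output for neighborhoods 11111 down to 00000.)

  [31] ##### => #  t=2,i=14
  [30] ####. => .  t=2,i=15
  [29] ###.# => .  t=2,i=3
  [28] ###.. => #  t=5,i=12
  [27] ##.## => #  t=2,i=0
  [26] ##.#. => #  t=2,i=4
  [25] ##..# => #  t=1,i=13
  [24] ##... => #  t=1,i=2
  [23] #.### => #  t=2,i=1
  [22] #.##. => .  t=1,i=0
  [21] #.#.# => #  t=3,i=9
  [20] #.#.. => .  t=2,i=5
  [19] #..## => #  t=2,i=7
  [18] #..#. => #  t=0,i=9
  [17] #...# => #  t=5,i=3
  [16] #.... => #  t=0,i=1
  [15] .#### => .  t=2,i=13
  [14] .###. => #  t=2,i=2
  [13] .##.# => .  t=3,i=12
  [12] .##.. => #  t=1,i=1
  [11] .#.## => #  t=1,i=10
  [10] .#.#. => .  t=3,i=8
  [9] .#..# => .  t=0,i=8
  [8] .#... => #  t=0,i=0
  [7] ..### => .  t=2,i=8
  [6] ..##. => #  t=4,i=6
  [5] ..#.# => #  t=1,i=9
  [4] ..#.. => .  t=0,i=7
  [3] ...## => .  t=5,i=4
  [2] ...#. => #  t=0,i=6
  [1] ....# => .  t=0,i=5
  [0] ..... => .  t=0,i=2
  bits 10011111101011110101100101100100 = 2679069028

2679069028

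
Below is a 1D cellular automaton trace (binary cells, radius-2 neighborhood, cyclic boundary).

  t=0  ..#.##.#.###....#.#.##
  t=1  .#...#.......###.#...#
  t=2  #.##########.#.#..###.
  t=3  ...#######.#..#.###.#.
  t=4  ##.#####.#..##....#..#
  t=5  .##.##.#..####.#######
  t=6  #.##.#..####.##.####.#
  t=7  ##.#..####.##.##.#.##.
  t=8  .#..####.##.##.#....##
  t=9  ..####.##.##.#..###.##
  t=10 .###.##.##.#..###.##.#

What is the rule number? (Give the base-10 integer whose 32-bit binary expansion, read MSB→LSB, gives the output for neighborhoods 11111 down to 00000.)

2819602391

  [31] ##### => #  t=2,i=4
  [30] ####. => .  t=2,i=10
  [29] ###.# => #  t=1,i=15
  [28] ###.. => .  t=0,i=11
  [27] ##.## => #  t=4,i=2
  [26] ##.#. => .  t=0,i=6
  [25] ##..# => .  t=0,i=0
  [24] ##... => .  t=0,i=12
  [23] #.### => .  t=0,i=9
  [22] #.##. => .  t=0,i=4
  [21] #.#.# => .  t=0,i=7
  [20] #.#.. => .  t=1,i=1
  [19] #..## => #  t=2,i=17
  [18] #..#. => #  t=0,i=1
  [17] #...# => #  t=1,i=3
  [16] #.... => #  t=0,i=13
  [15] .#### => #  t=2,i=3
  [14] .###. => .  t=0,i=10
  [13] .##.# => #  t=0,i=5
  [12] .##.. => #  t=0,i=21
  [11] .#.## => .  t=0,i=3
  [10] .#.#. => #  t=0,i=17
  [9] .#..# => #  t=2,i=16
  [8] .#... => #  t=1,i=2
  [7] ..### => #  t=1,i=13
  [6] ..##. => #  t=4,i=12
  [5] ..#.# => .  t=0,i=2
  [4] ..#.. => #  t=1,i=5
  [3] ...## => .  t=1,i=12
  [2] ...#. => #  t=0,i=15
  [1] ....# => #  t=0,i=14
  [0] ..... => #  t=1,i=8
  bits 10101000000011111011011111010111 = 2819602391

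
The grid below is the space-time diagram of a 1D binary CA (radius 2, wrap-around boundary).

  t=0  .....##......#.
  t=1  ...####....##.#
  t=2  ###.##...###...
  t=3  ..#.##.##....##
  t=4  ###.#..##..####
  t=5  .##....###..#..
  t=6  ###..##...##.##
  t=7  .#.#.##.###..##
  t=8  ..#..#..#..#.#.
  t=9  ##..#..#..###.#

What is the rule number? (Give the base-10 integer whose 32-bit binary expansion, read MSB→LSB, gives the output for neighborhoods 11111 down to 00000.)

1657181550

  ##### -> .   bit 31 = 0  t=4,i=0
  ####. -> #   bit 30 = 1  t=1,i=5
  ###.# -> #   bit 29 = 1  t=2,i=2
  ###.. -> .   bit 28 = 0  t=1,i=6
  ##.## -> .   bit 27 = 0  t=2,i=3
  ##.#. -> .   bit 26 = 0  t=1,i=13
  ##..# -> #   bit 25 = 1  t=3,i=0
  ##... -> .   bit 24 = 0  t=0,i=7
  #.### -> #   bit 23 = 1  t=6,i=13
  #.##. -> #   bit 22 = 1  t=2,i=4
  #.#.# -> .   bit 21 = 0  t=7,i=1
  #.#.. -> .   bit 20 = 0  t=1,i=14
  #..## -> .   bit 19 = 0  t=4,i=6
  #..#. -> #   bit 18 = 1  t=3,i=1
  #...# -> #   bit 17 = 1  t=1,i=1
  #.... -> .   bit 16 = 0  t=0,i=0
  .#### -> #   bit 15 = 1  t=1,i=4
  .###. -> .   bit 14 = 0  t=2,i=1
  .##.# -> .   bit 13 = 0  t=1,i=12
  .##.. -> #   bit 12 = 1  t=0,i=6
  .#.## -> .   bit 11 = 0  t=3,i=3
  .#.#. -> #   bit 10 = 1  t=7,i=2
  .#..# -> .   bit 9 = 0  t=4,i=5
  .#... -> #   bit 8 = 1  t=0,i=14
  ..### -> .   bit 7 = 0  t=1,i=3
  ..##. -> #   bit 6 = 1  t=0,i=5
  ..#.# -> #   bit 5 = 1  t=3,i=2
  ..#.. -> .   bit 4 = 0  t=0,i=13
  ...## -> #   bit 3 = 1  t=0,i=4
  ...#. -> #   bit 2 = 1  t=0,i=12
  ....# -> #   bit 1 = 1  t=0,i=3
  ..... -> .   bit 0 = 0  t=0,i=1
  bits 01100010110001101001010101101110 = 1657181550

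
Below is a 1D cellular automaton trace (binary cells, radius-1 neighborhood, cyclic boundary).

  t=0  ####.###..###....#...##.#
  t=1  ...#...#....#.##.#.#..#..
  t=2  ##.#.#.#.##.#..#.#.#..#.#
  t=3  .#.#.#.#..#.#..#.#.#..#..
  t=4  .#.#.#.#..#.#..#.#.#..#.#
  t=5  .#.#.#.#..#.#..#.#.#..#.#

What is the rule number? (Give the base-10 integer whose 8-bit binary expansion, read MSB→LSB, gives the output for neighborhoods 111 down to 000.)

  ###|.  b7=0 t=0,i=0
  ##.|#  b6=1 t=0,i=3
  #.#|.  b5=0 t=0,i=4
  #..|.  b4=0 t=0,i=8
  .##|.  b3=0 t=0,i=5
  .#.|#  b2=1 t=0,i=17
  ..#|.  b1=0 t=0,i=9
  ...|#  b0=1 t=0,i=14
  bits 01000101 = 69

69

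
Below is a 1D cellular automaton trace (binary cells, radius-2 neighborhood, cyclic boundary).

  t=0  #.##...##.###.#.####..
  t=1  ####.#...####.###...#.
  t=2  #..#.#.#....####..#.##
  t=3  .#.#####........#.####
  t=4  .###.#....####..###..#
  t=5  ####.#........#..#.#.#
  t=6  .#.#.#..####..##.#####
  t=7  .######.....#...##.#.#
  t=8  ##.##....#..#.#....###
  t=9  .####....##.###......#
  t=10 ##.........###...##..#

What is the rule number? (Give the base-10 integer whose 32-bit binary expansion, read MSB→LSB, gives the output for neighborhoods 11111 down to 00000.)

2868010545

  nb #####: next=#  (t=3,i=5, bit31=1)
  nb ####.: next=.  (t=0,i=18, bit30=0)
  nb ###.#: next=#  (t=0,i=12, bit29=1)
  nb ###..: next=.  (t=0,i=19, bit28=0)
  nb ##.##: next=#  (t=0,i=9, bit27=1)
  nb ##.#.: next=.  (t=0,i=13, bit26=0)
  nb ##..#: next=#  (t=0,i=20, bit25=1)
  nb ##...: next=.  (t=0,i=4, bit24=0)
  nb #.###: next=#  (t=0,i=10, bit23=1)
  nb #.##.: next=#  (t=0,i=2, bit22=1)
  nb #.#.#: next=#  (t=0,i=14, bit21=1)
  nb #.#..: next=#  (t=1,i=5, bit20=1)
  nb #..##: next=.  (t=4,i=15, bit19=0)
  nb #..#.: next=.  (t=0,i=21, bit18=0)
  nb #...#: next=#  (t=0,i=5, bit17=1)
  nb #....: next=.  (t=2,i=9, bit16=0)
  nb .####: next=.  (t=0,i=17, bit15=0)
  nb .###.: next=#  (t=0,i=11, bit14=1)
  nb .##.#: next=.  (t=0,i=8, bit13=0)
  nb .##..: next=#  (t=0,i=3, bit12=1)
  nb .#.##: next=#  (t=0,i=1, bit11=1)
  nb .#.#.: next=#  (t=2,i=4, bit10=1)
  nb .#..#: next=#  (t=5,i=15, bit9=1)
  nb .#...: next=.  (t=1,i=6, bit8=0)
  nb ..###: next=.  (t=1,i=9, bit7=0)
  nb ..##.: next=.  (t=0,i=7, bit6=0)
  nb ..#.#: next=#  (t=0,i=0, bit5=1)
  nb ..#..: next=#  (t=5,i=14, bit4=1)
  nb ...##: next=.  (t=0,i=6, bit3=0)
  nb ...#.: next=.  (t=1,i=19, bit2=0)
  nb ....#: next=.  (t=2,i=10, bit1=0)
  nb .....: next=#  (t=3,i=10, bit0=1)
  bits 10101010111100100101111000110001 = 2868010545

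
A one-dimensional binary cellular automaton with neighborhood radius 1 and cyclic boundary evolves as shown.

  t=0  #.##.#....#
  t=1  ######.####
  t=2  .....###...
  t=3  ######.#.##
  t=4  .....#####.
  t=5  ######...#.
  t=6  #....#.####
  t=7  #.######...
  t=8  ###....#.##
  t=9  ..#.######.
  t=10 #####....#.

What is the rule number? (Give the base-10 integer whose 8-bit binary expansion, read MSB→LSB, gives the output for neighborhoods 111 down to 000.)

111

  [7] ### => .  t=1,i=0
  [6] ##. => #  t=0,i=0
  [5] #.# => #  t=0,i=1
  [4] #.. => .  t=0,i=6
  [3] .## => #  t=0,i=2
  [2] .#. => #  t=0,i=5
  [1] ..# => #  t=0,i=9
  [0] ... => #  t=0,i=7
  bits 01101111 = 111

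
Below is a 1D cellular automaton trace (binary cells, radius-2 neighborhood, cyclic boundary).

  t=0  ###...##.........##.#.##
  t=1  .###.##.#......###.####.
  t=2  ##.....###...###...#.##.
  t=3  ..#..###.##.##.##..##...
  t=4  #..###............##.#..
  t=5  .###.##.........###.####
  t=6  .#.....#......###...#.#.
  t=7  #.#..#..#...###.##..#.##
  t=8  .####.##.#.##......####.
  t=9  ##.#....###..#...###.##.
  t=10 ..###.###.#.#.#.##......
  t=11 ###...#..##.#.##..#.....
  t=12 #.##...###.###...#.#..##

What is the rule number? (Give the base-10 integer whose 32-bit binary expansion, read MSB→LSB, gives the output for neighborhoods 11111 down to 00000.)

1438387178

  [31] ##### => .  t=0,i=0
  [30] ####. => #  t=0,i=1
  [29] ###.# => .  t=1,i=3
  [28] ###.. => #  t=0,i=2
  [27] ##.## => .  t=1,i=4
  [26] ##.#. => #  t=0,i=19
  [25] ##..# => .  t=1,i=23
  [24] ##... => #  t=0,i=3
  [23] #.### => #  t=0,i=22
  [22] #.##. => .  t=1,i=5
  [21] #.#.# => #  t=0,i=20
  [20] #.#.. => #  t=1,i=8
  [19] #..## => #  t=1,i=0
  [18] #..#. => #  t=4,i=23
  [17] #...# => .  t=0,i=4
  [16] #.... => .  t=0,i=9
  [15] .#### => .  t=0,i=23
  [14] .###. => .  t=1,i=2
  [13] .##.# => .  t=0,i=18
  [12] .##.. => .  t=0,i=7
  [11] .#.## => #  t=0,i=21
  [10] .#.#. => .  t=6,i=21
  [9] .#..# => #  t=3,i=3
  [8] .#... => #  t=1,i=9
  [7] ..### => #  t=1,i=1
  [6] ..##. => #  t=0,i=6
  [5] ..#.# => #  t=2,i=19
  [4] ..#.. => .  t=3,i=2
  [3] ...## => #  t=0,i=5
  [2] ...#. => .  t=2,i=18
  [1] ....# => #  t=0,i=15
  [0] ..... => .  t=0,i=10
  bits 01010101101111000000101111101010 = 1438387178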